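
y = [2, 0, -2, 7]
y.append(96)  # [2, 0, -2, 7, 96]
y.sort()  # [-2, 0, 2, 7, 96]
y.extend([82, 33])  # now [-2, 0, 2, 7, 96, 82, 33]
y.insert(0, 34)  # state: [34, -2, 0, 2, 7, 96, 82, 33]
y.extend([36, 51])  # [34, -2, 0, 2, 7, 96, 82, 33, 36, 51]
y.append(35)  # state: [34, -2, 0, 2, 7, 96, 82, 33, 36, 51, 35]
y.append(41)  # [34, -2, 0, 2, 7, 96, 82, 33, 36, 51, 35, 41]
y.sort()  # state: [-2, 0, 2, 7, 33, 34, 35, 36, 41, 51, 82, 96]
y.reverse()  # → [96, 82, 51, 41, 36, 35, 34, 33, 7, 2, 0, -2]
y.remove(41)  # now [96, 82, 51, 36, 35, 34, 33, 7, 2, 0, -2]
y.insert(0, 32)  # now [32, 96, 82, 51, 36, 35, 34, 33, 7, 2, 0, -2]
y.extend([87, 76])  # [32, 96, 82, 51, 36, 35, 34, 33, 7, 2, 0, -2, 87, 76]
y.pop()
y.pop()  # 87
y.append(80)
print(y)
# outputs [32, 96, 82, 51, 36, 35, 34, 33, 7, 2, 0, -2, 80]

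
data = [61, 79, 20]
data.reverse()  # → [20, 79, 61]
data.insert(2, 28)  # [20, 79, 28, 61]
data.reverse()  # [61, 28, 79, 20]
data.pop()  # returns 20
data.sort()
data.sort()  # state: [28, 61, 79]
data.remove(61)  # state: [28, 79]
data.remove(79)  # [28]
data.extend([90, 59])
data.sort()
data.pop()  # 90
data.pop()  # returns 59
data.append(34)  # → [28, 34]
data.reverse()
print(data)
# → [34, 28]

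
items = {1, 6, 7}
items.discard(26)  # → {1, 6, 7}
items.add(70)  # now {1, 6, 7, 70}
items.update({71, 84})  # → {1, 6, 7, 70, 71, 84}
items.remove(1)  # {6, 7, 70, 71, 84}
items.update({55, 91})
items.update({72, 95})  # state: {6, 7, 55, 70, 71, 72, 84, 91, 95}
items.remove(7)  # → {6, 55, 70, 71, 72, 84, 91, 95}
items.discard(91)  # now {6, 55, 70, 71, 72, 84, 95}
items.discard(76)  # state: {6, 55, 70, 71, 72, 84, 95}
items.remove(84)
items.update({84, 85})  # {6, 55, 70, 71, 72, 84, 85, 95}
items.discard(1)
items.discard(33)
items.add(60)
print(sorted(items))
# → [6, 55, 60, 70, 71, 72, 84, 85, 95]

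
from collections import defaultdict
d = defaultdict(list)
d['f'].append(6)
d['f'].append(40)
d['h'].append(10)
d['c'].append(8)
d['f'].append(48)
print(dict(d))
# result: {'f': [6, 40, 48], 'h': [10], 'c': [8]}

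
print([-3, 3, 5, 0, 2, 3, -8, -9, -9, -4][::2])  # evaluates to [-3, 5, 2, -8, -9]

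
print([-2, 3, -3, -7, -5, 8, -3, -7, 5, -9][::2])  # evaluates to [-2, -3, -5, -3, 5]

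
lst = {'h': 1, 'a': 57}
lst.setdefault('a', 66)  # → 57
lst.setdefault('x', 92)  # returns 92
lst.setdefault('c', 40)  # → 40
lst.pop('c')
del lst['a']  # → {'h': 1, 'x': 92}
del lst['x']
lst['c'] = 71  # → {'h': 1, 'c': 71}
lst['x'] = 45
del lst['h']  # {'c': 71, 'x': 45}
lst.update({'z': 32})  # {'c': 71, 'x': 45, 'z': 32}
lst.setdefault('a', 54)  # 54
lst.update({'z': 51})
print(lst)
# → {'c': 71, 'x': 45, 'z': 51, 'a': 54}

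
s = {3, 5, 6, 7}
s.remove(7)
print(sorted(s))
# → [3, 5, 6]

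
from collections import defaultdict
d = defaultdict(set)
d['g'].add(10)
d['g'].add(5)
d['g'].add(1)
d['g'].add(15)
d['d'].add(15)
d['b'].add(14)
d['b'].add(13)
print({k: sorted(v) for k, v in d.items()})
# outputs {'g': [1, 5, 10, 15], 'd': [15], 'b': [13, 14]}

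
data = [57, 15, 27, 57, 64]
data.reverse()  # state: [64, 57, 27, 15, 57]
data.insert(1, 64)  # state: [64, 64, 57, 27, 15, 57]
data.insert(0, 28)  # [28, 64, 64, 57, 27, 15, 57]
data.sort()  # [15, 27, 28, 57, 57, 64, 64]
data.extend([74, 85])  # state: [15, 27, 28, 57, 57, 64, 64, 74, 85]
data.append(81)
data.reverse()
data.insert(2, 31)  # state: [81, 85, 31, 74, 64, 64, 57, 57, 28, 27, 15]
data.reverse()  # [15, 27, 28, 57, 57, 64, 64, 74, 31, 85, 81]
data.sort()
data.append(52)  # [15, 27, 28, 31, 57, 57, 64, 64, 74, 81, 85, 52]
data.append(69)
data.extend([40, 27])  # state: [15, 27, 28, 31, 57, 57, 64, 64, 74, 81, 85, 52, 69, 40, 27]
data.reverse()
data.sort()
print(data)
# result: [15, 27, 27, 28, 31, 40, 52, 57, 57, 64, 64, 69, 74, 81, 85]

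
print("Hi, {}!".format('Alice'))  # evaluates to Hi, Alice!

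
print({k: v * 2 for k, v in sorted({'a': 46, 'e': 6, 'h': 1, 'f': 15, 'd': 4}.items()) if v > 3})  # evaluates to {'a': 92, 'd': 8, 'e': 12, 'f': 30}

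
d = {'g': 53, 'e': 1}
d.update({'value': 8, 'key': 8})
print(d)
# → {'g': 53, 'e': 1, 'value': 8, 'key': 8}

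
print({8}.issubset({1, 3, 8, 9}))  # True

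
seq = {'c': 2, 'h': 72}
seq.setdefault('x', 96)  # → 96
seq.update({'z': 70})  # {'c': 2, 'h': 72, 'x': 96, 'z': 70}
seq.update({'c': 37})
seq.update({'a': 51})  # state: {'c': 37, 'h': 72, 'x': 96, 'z': 70, 'a': 51}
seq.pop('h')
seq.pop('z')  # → 70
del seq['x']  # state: {'c': 37, 'a': 51}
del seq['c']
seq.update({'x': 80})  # {'a': 51, 'x': 80}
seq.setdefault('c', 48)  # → 48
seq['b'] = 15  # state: {'a': 51, 'x': 80, 'c': 48, 'b': 15}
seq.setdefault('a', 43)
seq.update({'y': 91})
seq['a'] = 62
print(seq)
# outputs {'a': 62, 'x': 80, 'c': 48, 'b': 15, 'y': 91}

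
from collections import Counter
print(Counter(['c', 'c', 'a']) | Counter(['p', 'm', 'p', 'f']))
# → Counter({'c': 2, 'p': 2, 'a': 1, 'm': 1, 'f': 1})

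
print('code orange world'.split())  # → ['code', 'orange', 'world']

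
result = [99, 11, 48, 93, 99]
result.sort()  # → [11, 48, 93, 99, 99]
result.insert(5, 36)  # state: [11, 48, 93, 99, 99, 36]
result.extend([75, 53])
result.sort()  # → [11, 36, 48, 53, 75, 93, 99, 99]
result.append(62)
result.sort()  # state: [11, 36, 48, 53, 62, 75, 93, 99, 99]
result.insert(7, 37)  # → [11, 36, 48, 53, 62, 75, 93, 37, 99, 99]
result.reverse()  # [99, 99, 37, 93, 75, 62, 53, 48, 36, 11]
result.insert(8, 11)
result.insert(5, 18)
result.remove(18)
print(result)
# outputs [99, 99, 37, 93, 75, 62, 53, 48, 11, 36, 11]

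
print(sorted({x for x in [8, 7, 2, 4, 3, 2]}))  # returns [2, 3, 4, 7, 8]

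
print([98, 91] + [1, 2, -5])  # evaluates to [98, 91, 1, 2, -5]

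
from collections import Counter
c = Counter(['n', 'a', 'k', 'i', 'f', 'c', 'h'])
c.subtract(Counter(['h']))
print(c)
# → Counter({'n': 1, 'a': 1, 'k': 1, 'i': 1, 'f': 1, 'c': 1, 'h': 0})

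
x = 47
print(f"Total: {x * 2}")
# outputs Total: 94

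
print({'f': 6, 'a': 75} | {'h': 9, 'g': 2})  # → {'f': 6, 'a': 75, 'h': 9, 'g': 2}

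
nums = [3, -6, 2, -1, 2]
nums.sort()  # [-6, -1, 2, 2, 3]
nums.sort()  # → [-6, -1, 2, 2, 3]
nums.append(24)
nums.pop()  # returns 24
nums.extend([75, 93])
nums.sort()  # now [-6, -1, 2, 2, 3, 75, 93]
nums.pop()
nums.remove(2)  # [-6, -1, 2, 3, 75]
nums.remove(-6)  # [-1, 2, 3, 75]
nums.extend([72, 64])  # [-1, 2, 3, 75, 72, 64]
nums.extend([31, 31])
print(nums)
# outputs [-1, 2, 3, 75, 72, 64, 31, 31]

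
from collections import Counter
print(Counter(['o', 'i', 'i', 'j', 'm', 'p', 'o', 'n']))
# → Counter({'o': 2, 'i': 2, 'j': 1, 'm': 1, 'p': 1, 'n': 1})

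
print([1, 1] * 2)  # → [1, 1, 1, 1]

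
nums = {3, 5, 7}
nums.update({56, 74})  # {3, 5, 7, 56, 74}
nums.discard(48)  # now {3, 5, 7, 56, 74}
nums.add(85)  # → {3, 5, 7, 56, 74, 85}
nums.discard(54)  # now {3, 5, 7, 56, 74, 85}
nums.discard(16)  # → {3, 5, 7, 56, 74, 85}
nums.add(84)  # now {3, 5, 7, 56, 74, 84, 85}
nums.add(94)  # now {3, 5, 7, 56, 74, 84, 85, 94}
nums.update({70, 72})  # {3, 5, 7, 56, 70, 72, 74, 84, 85, 94}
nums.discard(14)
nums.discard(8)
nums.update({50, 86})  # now {3, 5, 7, 50, 56, 70, 72, 74, 84, 85, 86, 94}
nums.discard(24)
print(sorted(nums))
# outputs [3, 5, 7, 50, 56, 70, 72, 74, 84, 85, 86, 94]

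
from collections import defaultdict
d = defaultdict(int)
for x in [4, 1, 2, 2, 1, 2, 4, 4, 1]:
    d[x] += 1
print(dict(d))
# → {4: 3, 1: 3, 2: 3}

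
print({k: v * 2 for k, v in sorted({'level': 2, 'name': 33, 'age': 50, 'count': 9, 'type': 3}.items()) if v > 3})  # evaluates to {'age': 100, 'count': 18, 'name': 66}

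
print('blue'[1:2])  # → l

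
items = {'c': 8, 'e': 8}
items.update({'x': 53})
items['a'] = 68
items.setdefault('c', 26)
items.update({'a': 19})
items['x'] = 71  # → {'c': 8, 'e': 8, 'x': 71, 'a': 19}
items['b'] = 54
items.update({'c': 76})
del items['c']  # {'e': 8, 'x': 71, 'a': 19, 'b': 54}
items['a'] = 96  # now {'e': 8, 'x': 71, 'a': 96, 'b': 54}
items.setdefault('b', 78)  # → 54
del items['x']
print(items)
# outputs {'e': 8, 'a': 96, 'b': 54}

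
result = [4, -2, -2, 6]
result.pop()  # 6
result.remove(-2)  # [4, -2]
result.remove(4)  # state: [-2]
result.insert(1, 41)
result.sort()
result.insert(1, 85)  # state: [-2, 85, 41]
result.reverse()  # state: [41, 85, -2]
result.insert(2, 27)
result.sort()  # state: [-2, 27, 41, 85]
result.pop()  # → 85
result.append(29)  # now [-2, 27, 41, 29]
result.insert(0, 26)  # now [26, -2, 27, 41, 29]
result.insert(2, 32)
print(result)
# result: [26, -2, 32, 27, 41, 29]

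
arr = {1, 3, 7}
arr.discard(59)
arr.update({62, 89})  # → {1, 3, 7, 62, 89}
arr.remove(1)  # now {3, 7, 62, 89}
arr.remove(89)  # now {3, 7, 62}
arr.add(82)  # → {3, 7, 62, 82}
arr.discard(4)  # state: {3, 7, 62, 82}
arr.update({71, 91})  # {3, 7, 62, 71, 82, 91}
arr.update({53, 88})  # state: {3, 7, 53, 62, 71, 82, 88, 91}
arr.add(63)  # {3, 7, 53, 62, 63, 71, 82, 88, 91}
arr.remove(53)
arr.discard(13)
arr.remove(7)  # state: {3, 62, 63, 71, 82, 88, 91}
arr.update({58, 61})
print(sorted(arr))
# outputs [3, 58, 61, 62, 63, 71, 82, 88, 91]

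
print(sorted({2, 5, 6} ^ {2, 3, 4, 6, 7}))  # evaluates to [3, 4, 5, 7]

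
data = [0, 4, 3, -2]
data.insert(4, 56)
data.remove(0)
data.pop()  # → 56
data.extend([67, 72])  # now [4, 3, -2, 67, 72]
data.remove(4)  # [3, -2, 67, 72]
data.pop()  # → 72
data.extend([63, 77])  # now [3, -2, 67, 63, 77]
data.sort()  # [-2, 3, 63, 67, 77]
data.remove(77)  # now [-2, 3, 63, 67]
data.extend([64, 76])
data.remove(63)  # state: [-2, 3, 67, 64, 76]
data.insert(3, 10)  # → [-2, 3, 67, 10, 64, 76]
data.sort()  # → [-2, 3, 10, 64, 67, 76]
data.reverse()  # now [76, 67, 64, 10, 3, -2]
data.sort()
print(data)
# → [-2, 3, 10, 64, 67, 76]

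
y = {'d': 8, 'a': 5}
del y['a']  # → {'d': 8}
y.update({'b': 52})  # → {'d': 8, 'b': 52}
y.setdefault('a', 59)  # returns 59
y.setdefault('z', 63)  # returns 63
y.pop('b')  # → 52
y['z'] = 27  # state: {'d': 8, 'a': 59, 'z': 27}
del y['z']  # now {'d': 8, 'a': 59}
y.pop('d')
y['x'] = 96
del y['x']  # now {'a': 59}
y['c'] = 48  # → {'a': 59, 'c': 48}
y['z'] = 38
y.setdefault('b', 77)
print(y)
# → {'a': 59, 'c': 48, 'z': 38, 'b': 77}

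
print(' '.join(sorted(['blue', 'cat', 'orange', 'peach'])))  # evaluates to blue cat orange peach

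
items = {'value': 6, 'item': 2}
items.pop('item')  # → 2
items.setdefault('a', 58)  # 58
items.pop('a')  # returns 58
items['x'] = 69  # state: {'value': 6, 'x': 69}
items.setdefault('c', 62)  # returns 62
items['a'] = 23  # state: {'value': 6, 'x': 69, 'c': 62, 'a': 23}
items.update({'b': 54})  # {'value': 6, 'x': 69, 'c': 62, 'a': 23, 'b': 54}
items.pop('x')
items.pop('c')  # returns 62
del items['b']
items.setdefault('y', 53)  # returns 53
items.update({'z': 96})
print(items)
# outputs {'value': 6, 'a': 23, 'y': 53, 'z': 96}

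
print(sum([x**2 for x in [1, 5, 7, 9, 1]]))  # 157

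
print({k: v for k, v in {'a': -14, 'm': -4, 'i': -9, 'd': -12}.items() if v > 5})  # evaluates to {}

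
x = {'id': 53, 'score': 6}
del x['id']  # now {'score': 6}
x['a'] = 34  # {'score': 6, 'a': 34}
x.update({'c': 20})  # {'score': 6, 'a': 34, 'c': 20}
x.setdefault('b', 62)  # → 62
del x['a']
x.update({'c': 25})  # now {'score': 6, 'c': 25, 'b': 62}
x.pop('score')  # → 6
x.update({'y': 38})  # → {'c': 25, 'b': 62, 'y': 38}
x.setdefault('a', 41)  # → 41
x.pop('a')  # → 41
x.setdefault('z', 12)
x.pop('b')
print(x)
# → {'c': 25, 'y': 38, 'z': 12}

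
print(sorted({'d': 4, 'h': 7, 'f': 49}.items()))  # [('d', 4), ('f', 49), ('h', 7)]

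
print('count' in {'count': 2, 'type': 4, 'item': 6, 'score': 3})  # True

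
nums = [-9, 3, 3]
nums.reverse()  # [3, 3, -9]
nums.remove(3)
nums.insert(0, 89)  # [89, 3, -9]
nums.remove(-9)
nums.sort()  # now [3, 89]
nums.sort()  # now [3, 89]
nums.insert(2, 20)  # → [3, 89, 20]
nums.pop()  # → 20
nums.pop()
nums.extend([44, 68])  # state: [3, 44, 68]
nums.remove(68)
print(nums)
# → [3, 44]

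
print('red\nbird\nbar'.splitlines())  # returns ['red', 'bird', 'bar']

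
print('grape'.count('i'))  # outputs 0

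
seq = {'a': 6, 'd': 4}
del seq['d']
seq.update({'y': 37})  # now {'a': 6, 'y': 37}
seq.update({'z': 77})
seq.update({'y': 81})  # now {'a': 6, 'y': 81, 'z': 77}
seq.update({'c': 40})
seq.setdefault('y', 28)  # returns 81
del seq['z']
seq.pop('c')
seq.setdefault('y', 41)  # 81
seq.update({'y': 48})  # {'a': 6, 'y': 48}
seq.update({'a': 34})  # {'a': 34, 'y': 48}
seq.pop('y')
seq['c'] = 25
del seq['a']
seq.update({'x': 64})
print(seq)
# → {'c': 25, 'x': 64}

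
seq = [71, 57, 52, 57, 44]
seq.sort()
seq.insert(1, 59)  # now [44, 59, 52, 57, 57, 71]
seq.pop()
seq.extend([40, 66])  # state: [44, 59, 52, 57, 57, 40, 66]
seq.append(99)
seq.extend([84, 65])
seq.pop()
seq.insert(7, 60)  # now [44, 59, 52, 57, 57, 40, 66, 60, 99, 84]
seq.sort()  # [40, 44, 52, 57, 57, 59, 60, 66, 84, 99]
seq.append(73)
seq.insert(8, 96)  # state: [40, 44, 52, 57, 57, 59, 60, 66, 96, 84, 99, 73]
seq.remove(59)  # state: [40, 44, 52, 57, 57, 60, 66, 96, 84, 99, 73]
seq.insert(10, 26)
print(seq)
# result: [40, 44, 52, 57, 57, 60, 66, 96, 84, 99, 26, 73]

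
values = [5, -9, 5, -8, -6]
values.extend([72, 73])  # [5, -9, 5, -8, -6, 72, 73]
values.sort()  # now [-9, -8, -6, 5, 5, 72, 73]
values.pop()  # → 73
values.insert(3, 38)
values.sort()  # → [-9, -8, -6, 5, 5, 38, 72]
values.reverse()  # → [72, 38, 5, 5, -6, -8, -9]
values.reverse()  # [-9, -8, -6, 5, 5, 38, 72]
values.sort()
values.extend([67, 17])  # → [-9, -8, -6, 5, 5, 38, 72, 67, 17]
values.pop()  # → 17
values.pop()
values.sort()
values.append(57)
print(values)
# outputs [-9, -8, -6, 5, 5, 38, 72, 57]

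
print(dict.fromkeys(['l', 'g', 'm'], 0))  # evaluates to {'l': 0, 'g': 0, 'm': 0}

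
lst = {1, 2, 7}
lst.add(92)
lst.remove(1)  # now {2, 7, 92}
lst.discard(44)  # {2, 7, 92}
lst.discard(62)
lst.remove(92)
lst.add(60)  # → {2, 7, 60}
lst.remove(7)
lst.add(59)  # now {2, 59, 60}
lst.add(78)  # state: {2, 59, 60, 78}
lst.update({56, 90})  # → {2, 56, 59, 60, 78, 90}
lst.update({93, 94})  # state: {2, 56, 59, 60, 78, 90, 93, 94}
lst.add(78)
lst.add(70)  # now {2, 56, 59, 60, 70, 78, 90, 93, 94}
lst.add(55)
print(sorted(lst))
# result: [2, 55, 56, 59, 60, 70, 78, 90, 93, 94]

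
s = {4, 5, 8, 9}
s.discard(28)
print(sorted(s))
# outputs [4, 5, 8, 9]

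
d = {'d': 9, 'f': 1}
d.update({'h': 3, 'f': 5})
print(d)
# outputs {'d': 9, 'f': 5, 'h': 3}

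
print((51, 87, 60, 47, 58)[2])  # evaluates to 60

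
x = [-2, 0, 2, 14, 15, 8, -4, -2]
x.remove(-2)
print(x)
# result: [0, 2, 14, 15, 8, -4, -2]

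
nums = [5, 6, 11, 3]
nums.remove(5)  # [6, 11, 3]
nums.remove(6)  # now [11, 3]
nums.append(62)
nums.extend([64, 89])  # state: [11, 3, 62, 64, 89]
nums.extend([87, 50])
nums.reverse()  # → [50, 87, 89, 64, 62, 3, 11]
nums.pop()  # 11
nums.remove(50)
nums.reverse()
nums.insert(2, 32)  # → [3, 62, 32, 64, 89, 87]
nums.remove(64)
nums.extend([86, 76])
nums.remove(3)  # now [62, 32, 89, 87, 86, 76]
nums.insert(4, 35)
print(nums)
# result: [62, 32, 89, 87, 35, 86, 76]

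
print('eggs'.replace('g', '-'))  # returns e--s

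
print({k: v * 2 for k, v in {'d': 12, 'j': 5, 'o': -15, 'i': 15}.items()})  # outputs {'d': 24, 'j': 10, 'o': -30, 'i': 30}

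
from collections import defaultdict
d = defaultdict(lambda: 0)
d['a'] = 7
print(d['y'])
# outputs 0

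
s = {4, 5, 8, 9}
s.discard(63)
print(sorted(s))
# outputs [4, 5, 8, 9]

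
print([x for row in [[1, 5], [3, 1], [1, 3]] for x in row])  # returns [1, 5, 3, 1, 1, 3]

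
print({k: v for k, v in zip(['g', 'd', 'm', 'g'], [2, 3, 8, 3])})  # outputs {'g': 3, 'd': 3, 'm': 8}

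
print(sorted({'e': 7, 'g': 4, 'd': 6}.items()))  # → [('d', 6), ('e', 7), ('g', 4)]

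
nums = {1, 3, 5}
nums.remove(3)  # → {1, 5}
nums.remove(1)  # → {5}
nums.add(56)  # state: {5, 56}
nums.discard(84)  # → {5, 56}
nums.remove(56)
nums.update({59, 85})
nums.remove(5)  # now {59, 85}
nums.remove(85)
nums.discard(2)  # {59}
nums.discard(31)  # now {59}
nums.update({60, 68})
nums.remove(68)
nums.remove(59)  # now {60}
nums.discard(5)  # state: {60}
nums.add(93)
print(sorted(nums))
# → [60, 93]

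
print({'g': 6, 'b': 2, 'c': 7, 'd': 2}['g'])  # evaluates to 6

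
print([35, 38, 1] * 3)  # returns [35, 38, 1, 35, 38, 1, 35, 38, 1]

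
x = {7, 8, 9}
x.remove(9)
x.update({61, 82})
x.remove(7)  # {8, 61, 82}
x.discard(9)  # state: {8, 61, 82}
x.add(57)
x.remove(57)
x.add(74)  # {8, 61, 74, 82}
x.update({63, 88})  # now {8, 61, 63, 74, 82, 88}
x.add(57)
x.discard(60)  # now {8, 57, 61, 63, 74, 82, 88}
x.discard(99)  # {8, 57, 61, 63, 74, 82, 88}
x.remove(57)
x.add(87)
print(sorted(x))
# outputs [8, 61, 63, 74, 82, 87, 88]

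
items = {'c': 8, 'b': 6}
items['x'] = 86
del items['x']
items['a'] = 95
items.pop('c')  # 8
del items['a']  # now {'b': 6}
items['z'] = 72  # {'b': 6, 'z': 72}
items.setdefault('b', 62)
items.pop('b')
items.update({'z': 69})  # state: {'z': 69}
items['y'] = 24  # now {'z': 69, 'y': 24}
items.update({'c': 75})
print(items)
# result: {'z': 69, 'y': 24, 'c': 75}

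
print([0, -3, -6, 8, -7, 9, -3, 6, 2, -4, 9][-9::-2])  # [-6, 0]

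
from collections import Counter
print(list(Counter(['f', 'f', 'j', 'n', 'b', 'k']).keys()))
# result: ['f', 'j', 'n', 'b', 'k']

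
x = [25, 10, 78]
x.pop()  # 78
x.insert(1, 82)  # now [25, 82, 10]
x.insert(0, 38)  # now [38, 25, 82, 10]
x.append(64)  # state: [38, 25, 82, 10, 64]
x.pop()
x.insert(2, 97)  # [38, 25, 97, 82, 10]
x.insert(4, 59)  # [38, 25, 97, 82, 59, 10]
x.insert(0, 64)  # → [64, 38, 25, 97, 82, 59, 10]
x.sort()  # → [10, 25, 38, 59, 64, 82, 97]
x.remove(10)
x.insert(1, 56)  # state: [25, 56, 38, 59, 64, 82, 97]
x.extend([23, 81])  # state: [25, 56, 38, 59, 64, 82, 97, 23, 81]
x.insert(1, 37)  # [25, 37, 56, 38, 59, 64, 82, 97, 23, 81]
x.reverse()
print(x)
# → [81, 23, 97, 82, 64, 59, 38, 56, 37, 25]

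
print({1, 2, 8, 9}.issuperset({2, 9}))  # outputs True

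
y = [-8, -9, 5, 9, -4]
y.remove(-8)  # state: [-9, 5, 9, -4]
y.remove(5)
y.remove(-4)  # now [-9, 9]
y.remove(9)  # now [-9]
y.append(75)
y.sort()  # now [-9, 75]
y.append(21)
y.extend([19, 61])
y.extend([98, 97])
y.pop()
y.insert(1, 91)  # [-9, 91, 75, 21, 19, 61, 98]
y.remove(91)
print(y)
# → [-9, 75, 21, 19, 61, 98]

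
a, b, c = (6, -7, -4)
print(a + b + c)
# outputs -5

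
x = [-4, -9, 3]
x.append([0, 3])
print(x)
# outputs [-4, -9, 3, [0, 3]]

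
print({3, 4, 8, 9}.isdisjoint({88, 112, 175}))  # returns True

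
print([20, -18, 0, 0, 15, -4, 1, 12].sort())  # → None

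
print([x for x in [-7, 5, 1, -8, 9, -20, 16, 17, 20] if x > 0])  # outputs [5, 1, 9, 16, 17, 20]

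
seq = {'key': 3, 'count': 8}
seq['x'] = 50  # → {'key': 3, 'count': 8, 'x': 50}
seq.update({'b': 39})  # {'key': 3, 'count': 8, 'x': 50, 'b': 39}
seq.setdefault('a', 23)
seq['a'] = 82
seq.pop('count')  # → 8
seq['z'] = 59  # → {'key': 3, 'x': 50, 'b': 39, 'a': 82, 'z': 59}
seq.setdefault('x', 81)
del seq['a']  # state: {'key': 3, 'x': 50, 'b': 39, 'z': 59}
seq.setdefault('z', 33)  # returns 59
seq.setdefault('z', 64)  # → 59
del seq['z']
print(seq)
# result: {'key': 3, 'x': 50, 'b': 39}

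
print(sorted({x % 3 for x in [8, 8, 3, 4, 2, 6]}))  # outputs [0, 1, 2]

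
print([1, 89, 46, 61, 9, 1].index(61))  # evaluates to 3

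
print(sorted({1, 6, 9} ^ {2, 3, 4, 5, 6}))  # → [1, 2, 3, 4, 5, 9]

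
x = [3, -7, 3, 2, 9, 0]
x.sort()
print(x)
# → [-7, 0, 2, 3, 3, 9]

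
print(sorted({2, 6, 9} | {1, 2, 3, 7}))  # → [1, 2, 3, 6, 7, 9]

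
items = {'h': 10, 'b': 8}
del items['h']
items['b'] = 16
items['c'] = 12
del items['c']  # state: {'b': 16}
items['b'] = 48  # {'b': 48}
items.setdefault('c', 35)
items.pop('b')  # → 48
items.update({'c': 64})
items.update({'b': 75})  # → {'c': 64, 'b': 75}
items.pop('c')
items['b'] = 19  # {'b': 19}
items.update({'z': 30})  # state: {'b': 19, 'z': 30}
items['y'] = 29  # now {'b': 19, 'z': 30, 'y': 29}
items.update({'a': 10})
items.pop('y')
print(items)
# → {'b': 19, 'z': 30, 'a': 10}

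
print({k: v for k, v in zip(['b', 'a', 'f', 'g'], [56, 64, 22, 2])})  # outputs {'b': 56, 'a': 64, 'f': 22, 'g': 2}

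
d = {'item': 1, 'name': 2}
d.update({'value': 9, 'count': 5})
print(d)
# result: {'item': 1, 'name': 2, 'value': 9, 'count': 5}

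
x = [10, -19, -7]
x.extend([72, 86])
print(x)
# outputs [10, -19, -7, 72, 86]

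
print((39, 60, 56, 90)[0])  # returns 39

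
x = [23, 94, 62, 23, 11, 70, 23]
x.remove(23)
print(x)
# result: [94, 62, 23, 11, 70, 23]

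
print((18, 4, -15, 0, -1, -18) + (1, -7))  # (18, 4, -15, 0, -1, -18, 1, -7)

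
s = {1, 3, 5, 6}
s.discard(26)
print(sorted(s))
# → [1, 3, 5, 6]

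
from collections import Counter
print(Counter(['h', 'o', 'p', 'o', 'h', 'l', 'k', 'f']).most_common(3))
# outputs [('h', 2), ('o', 2), ('p', 1)]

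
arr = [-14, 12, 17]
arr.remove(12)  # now [-14, 17]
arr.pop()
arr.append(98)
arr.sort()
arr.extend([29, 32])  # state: [-14, 98, 29, 32]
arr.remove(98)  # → [-14, 29, 32]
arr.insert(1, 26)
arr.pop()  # 32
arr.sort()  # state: [-14, 26, 29]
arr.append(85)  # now [-14, 26, 29, 85]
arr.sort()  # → [-14, 26, 29, 85]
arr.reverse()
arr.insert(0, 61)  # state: [61, 85, 29, 26, -14]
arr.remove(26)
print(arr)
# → [61, 85, 29, -14]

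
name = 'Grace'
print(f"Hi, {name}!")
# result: Hi, Grace!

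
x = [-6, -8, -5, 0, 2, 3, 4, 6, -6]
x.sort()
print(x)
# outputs [-8, -6, -6, -5, 0, 2, 3, 4, 6]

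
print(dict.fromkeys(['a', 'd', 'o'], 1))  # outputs {'a': 1, 'd': 1, 'o': 1}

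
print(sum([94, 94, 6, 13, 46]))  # 253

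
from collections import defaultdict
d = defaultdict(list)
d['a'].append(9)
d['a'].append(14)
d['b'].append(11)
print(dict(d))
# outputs {'a': [9, 14], 'b': [11]}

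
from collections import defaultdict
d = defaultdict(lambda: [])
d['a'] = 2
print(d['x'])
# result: []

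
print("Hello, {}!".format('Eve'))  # Hello, Eve!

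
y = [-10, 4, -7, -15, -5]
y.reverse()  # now [-5, -15, -7, 4, -10]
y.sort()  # [-15, -10, -7, -5, 4]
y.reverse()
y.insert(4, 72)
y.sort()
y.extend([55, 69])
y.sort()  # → [-15, -10, -7, -5, 4, 55, 69, 72]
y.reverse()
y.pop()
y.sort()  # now [-10, -7, -5, 4, 55, 69, 72]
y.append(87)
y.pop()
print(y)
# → [-10, -7, -5, 4, 55, 69, 72]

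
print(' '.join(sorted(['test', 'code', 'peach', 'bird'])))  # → bird code peach test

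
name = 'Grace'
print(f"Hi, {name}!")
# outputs Hi, Grace!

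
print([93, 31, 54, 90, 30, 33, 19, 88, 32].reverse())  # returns None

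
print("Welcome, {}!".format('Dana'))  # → Welcome, Dana!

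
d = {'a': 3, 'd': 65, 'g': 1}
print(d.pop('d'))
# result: 65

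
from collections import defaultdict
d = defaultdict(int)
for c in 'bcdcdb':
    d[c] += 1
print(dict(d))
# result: {'b': 2, 'c': 2, 'd': 2}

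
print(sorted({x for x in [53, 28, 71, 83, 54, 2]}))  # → [2, 28, 53, 54, 71, 83]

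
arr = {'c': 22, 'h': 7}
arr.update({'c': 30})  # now {'c': 30, 'h': 7}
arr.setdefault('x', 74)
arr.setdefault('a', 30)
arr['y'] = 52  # {'c': 30, 'h': 7, 'x': 74, 'a': 30, 'y': 52}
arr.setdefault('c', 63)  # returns 30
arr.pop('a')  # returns 30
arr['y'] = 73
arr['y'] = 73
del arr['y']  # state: {'c': 30, 'h': 7, 'x': 74}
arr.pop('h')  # 7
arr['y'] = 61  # {'c': 30, 'x': 74, 'y': 61}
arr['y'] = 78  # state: {'c': 30, 'x': 74, 'y': 78}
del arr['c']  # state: {'x': 74, 'y': 78}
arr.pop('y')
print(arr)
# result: {'x': 74}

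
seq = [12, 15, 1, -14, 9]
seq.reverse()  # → [9, -14, 1, 15, 12]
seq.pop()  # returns 12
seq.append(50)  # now [9, -14, 1, 15, 50]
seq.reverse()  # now [50, 15, 1, -14, 9]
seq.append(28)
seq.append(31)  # [50, 15, 1, -14, 9, 28, 31]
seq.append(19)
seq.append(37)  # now [50, 15, 1, -14, 9, 28, 31, 19, 37]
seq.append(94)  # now [50, 15, 1, -14, 9, 28, 31, 19, 37, 94]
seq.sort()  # [-14, 1, 9, 15, 19, 28, 31, 37, 50, 94]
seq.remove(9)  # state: [-14, 1, 15, 19, 28, 31, 37, 50, 94]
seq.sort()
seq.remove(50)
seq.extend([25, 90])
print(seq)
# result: [-14, 1, 15, 19, 28, 31, 37, 94, 25, 90]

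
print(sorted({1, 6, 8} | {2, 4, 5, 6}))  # [1, 2, 4, 5, 6, 8]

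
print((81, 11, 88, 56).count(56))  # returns 1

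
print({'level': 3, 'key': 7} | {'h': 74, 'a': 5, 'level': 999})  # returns {'level': 999, 'key': 7, 'h': 74, 'a': 5}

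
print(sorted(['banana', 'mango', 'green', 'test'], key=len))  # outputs ['test', 'mango', 'green', 'banana']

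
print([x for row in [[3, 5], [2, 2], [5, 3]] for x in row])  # [3, 5, 2, 2, 5, 3]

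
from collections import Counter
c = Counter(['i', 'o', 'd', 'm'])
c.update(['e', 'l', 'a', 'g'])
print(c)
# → Counter({'i': 1, 'o': 1, 'd': 1, 'm': 1, 'e': 1, 'l': 1, 'a': 1, 'g': 1})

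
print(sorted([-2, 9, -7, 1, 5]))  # [-7, -2, 1, 5, 9]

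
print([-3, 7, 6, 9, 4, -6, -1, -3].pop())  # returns -3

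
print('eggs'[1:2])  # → g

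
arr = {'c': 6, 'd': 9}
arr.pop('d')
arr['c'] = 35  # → {'c': 35}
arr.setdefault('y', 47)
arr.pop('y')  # 47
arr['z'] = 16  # {'c': 35, 'z': 16}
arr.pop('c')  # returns 35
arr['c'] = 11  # {'z': 16, 'c': 11}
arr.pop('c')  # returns 11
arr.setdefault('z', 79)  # 16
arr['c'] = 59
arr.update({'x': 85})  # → {'z': 16, 'c': 59, 'x': 85}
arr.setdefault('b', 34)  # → 34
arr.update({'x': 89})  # {'z': 16, 'c': 59, 'x': 89, 'b': 34}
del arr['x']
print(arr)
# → {'z': 16, 'c': 59, 'b': 34}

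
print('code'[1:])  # ode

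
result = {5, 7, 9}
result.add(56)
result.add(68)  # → {5, 7, 9, 56, 68}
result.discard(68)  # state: {5, 7, 9, 56}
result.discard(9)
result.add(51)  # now {5, 7, 51, 56}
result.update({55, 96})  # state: {5, 7, 51, 55, 56, 96}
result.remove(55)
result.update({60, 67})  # {5, 7, 51, 56, 60, 67, 96}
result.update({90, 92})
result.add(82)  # {5, 7, 51, 56, 60, 67, 82, 90, 92, 96}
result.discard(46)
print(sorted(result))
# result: [5, 7, 51, 56, 60, 67, 82, 90, 92, 96]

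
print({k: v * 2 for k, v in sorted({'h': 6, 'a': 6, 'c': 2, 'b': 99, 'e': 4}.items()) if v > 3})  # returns {'a': 12, 'b': 198, 'e': 8, 'h': 12}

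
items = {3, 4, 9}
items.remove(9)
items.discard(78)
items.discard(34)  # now {3, 4}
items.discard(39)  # {3, 4}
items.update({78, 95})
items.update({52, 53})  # {3, 4, 52, 53, 78, 95}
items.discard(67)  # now {3, 4, 52, 53, 78, 95}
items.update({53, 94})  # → {3, 4, 52, 53, 78, 94, 95}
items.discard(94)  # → {3, 4, 52, 53, 78, 95}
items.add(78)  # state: {3, 4, 52, 53, 78, 95}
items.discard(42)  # {3, 4, 52, 53, 78, 95}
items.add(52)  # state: {3, 4, 52, 53, 78, 95}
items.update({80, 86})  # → {3, 4, 52, 53, 78, 80, 86, 95}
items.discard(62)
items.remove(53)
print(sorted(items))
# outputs [3, 4, 52, 78, 80, 86, 95]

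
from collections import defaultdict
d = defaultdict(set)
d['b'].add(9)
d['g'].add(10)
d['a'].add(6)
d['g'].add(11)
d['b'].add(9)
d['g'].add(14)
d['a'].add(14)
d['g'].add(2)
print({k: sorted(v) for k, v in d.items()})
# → {'b': [9], 'g': [2, 10, 11, 14], 'a': [6, 14]}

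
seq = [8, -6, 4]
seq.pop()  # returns 4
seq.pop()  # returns -6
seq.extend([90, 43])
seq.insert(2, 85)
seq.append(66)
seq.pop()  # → 66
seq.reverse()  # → [43, 85, 90, 8]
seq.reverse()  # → [8, 90, 85, 43]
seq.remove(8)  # [90, 85, 43]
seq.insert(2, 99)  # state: [90, 85, 99, 43]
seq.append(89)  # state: [90, 85, 99, 43, 89]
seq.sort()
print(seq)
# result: [43, 85, 89, 90, 99]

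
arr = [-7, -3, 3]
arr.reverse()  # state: [3, -3, -7]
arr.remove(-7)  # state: [3, -3]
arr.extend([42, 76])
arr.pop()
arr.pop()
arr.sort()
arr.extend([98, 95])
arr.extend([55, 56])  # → [-3, 3, 98, 95, 55, 56]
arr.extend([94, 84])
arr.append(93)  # [-3, 3, 98, 95, 55, 56, 94, 84, 93]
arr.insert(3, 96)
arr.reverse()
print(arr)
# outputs [93, 84, 94, 56, 55, 95, 96, 98, 3, -3]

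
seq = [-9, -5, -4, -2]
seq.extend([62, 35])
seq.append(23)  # [-9, -5, -4, -2, 62, 35, 23]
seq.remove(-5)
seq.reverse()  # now [23, 35, 62, -2, -4, -9]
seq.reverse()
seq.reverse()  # [23, 35, 62, -2, -4, -9]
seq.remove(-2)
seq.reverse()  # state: [-9, -4, 62, 35, 23]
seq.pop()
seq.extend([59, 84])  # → [-9, -4, 62, 35, 59, 84]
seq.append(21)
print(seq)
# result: [-9, -4, 62, 35, 59, 84, 21]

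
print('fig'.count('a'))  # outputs 0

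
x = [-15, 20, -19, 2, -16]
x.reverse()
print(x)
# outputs [-16, 2, -19, 20, -15]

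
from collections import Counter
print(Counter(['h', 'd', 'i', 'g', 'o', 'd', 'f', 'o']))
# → Counter({'d': 2, 'o': 2, 'h': 1, 'i': 1, 'g': 1, 'f': 1})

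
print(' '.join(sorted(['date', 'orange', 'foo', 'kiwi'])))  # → date foo kiwi orange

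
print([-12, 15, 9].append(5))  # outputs None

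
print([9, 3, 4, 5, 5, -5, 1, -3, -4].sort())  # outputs None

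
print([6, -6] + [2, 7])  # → [6, -6, 2, 7]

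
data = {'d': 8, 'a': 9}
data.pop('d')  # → 8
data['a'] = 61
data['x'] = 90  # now {'a': 61, 'x': 90}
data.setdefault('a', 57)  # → 61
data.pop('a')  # 61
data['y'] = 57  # {'x': 90, 'y': 57}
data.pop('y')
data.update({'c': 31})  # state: {'x': 90, 'c': 31}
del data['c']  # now {'x': 90}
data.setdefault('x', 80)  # 90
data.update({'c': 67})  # {'x': 90, 'c': 67}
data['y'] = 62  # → {'x': 90, 'c': 67, 'y': 62}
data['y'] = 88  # {'x': 90, 'c': 67, 'y': 88}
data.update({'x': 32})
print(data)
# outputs {'x': 32, 'c': 67, 'y': 88}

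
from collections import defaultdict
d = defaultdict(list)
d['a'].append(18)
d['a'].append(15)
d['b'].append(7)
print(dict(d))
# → {'a': [18, 15], 'b': [7]}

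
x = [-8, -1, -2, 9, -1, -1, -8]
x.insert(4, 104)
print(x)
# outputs [-8, -1, -2, 9, 104, -1, -1, -8]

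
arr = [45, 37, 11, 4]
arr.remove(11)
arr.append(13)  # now [45, 37, 4, 13]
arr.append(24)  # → [45, 37, 4, 13, 24]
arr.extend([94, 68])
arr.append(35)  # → [45, 37, 4, 13, 24, 94, 68, 35]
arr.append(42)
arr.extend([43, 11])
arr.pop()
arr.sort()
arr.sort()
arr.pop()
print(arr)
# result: [4, 13, 24, 35, 37, 42, 43, 45, 68]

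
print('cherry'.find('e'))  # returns 2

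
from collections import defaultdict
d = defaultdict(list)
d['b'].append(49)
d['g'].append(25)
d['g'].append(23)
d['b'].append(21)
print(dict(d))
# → {'b': [49, 21], 'g': [25, 23]}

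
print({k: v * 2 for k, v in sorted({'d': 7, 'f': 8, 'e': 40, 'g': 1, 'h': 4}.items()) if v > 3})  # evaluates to {'d': 14, 'e': 80, 'f': 16, 'h': 8}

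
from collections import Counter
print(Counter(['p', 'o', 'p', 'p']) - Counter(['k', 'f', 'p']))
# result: Counter({'p': 2, 'o': 1})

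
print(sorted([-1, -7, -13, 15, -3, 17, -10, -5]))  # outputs [-13, -10, -7, -5, -3, -1, 15, 17]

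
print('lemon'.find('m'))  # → 2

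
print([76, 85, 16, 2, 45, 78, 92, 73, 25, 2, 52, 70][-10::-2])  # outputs [16, 76]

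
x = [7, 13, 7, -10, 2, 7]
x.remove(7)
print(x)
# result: [13, 7, -10, 2, 7]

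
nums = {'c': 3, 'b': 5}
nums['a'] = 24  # {'c': 3, 'b': 5, 'a': 24}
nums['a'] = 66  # {'c': 3, 'b': 5, 'a': 66}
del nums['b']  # {'c': 3, 'a': 66}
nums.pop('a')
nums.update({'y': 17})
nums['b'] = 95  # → {'c': 3, 'y': 17, 'b': 95}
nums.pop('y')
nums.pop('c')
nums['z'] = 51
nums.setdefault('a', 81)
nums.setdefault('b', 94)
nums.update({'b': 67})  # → {'b': 67, 'z': 51, 'a': 81}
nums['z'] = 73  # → {'b': 67, 'z': 73, 'a': 81}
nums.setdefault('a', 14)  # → 81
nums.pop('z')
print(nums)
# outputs {'b': 67, 'a': 81}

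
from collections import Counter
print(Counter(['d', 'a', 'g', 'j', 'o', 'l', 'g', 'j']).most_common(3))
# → [('g', 2), ('j', 2), ('d', 1)]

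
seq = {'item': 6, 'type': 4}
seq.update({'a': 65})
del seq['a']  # {'item': 6, 'type': 4}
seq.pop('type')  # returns 4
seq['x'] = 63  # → {'item': 6, 'x': 63}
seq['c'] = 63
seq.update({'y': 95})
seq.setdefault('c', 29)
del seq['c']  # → {'item': 6, 'x': 63, 'y': 95}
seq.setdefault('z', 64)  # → 64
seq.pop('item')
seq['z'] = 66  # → {'x': 63, 'y': 95, 'z': 66}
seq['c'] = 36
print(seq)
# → {'x': 63, 'y': 95, 'z': 66, 'c': 36}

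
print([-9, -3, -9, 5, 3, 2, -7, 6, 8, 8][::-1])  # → [8, 8, 6, -7, 2, 3, 5, -9, -3, -9]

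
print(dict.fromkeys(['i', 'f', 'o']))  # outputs {'i': None, 'f': None, 'o': None}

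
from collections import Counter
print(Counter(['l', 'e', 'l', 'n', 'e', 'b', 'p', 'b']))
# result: Counter({'l': 2, 'e': 2, 'b': 2, 'n': 1, 'p': 1})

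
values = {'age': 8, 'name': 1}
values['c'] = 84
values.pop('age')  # 8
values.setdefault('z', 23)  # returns 23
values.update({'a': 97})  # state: {'name': 1, 'c': 84, 'z': 23, 'a': 97}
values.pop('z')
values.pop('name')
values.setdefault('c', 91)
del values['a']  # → {'c': 84}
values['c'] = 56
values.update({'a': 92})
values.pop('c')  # 56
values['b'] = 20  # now {'a': 92, 'b': 20}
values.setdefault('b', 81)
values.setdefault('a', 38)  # 92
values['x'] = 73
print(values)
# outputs {'a': 92, 'b': 20, 'x': 73}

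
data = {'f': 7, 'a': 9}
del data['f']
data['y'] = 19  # {'a': 9, 'y': 19}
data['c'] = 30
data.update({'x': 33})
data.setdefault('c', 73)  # 30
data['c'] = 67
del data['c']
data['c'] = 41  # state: {'a': 9, 'y': 19, 'x': 33, 'c': 41}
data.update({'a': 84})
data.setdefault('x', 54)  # 33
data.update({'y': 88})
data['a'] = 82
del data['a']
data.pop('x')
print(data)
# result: {'y': 88, 'c': 41}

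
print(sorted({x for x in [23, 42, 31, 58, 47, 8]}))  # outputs [8, 23, 31, 42, 47, 58]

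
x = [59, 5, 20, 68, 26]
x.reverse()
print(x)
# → [26, 68, 20, 5, 59]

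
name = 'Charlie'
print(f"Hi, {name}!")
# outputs Hi, Charlie!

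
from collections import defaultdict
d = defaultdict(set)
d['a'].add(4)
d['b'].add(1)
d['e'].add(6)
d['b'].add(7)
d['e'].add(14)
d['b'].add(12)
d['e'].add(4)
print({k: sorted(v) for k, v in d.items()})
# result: {'a': [4], 'b': [1, 7, 12], 'e': [4, 6, 14]}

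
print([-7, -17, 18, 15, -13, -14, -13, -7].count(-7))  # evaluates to 2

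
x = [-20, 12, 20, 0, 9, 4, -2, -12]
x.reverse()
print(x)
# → [-12, -2, 4, 9, 0, 20, 12, -20]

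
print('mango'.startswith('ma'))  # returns True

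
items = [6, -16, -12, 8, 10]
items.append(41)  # [6, -16, -12, 8, 10, 41]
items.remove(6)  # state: [-16, -12, 8, 10, 41]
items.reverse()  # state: [41, 10, 8, -12, -16]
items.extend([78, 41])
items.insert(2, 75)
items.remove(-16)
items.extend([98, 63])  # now [41, 10, 75, 8, -12, 78, 41, 98, 63]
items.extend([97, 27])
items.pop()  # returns 27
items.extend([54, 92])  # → [41, 10, 75, 8, -12, 78, 41, 98, 63, 97, 54, 92]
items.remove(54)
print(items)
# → [41, 10, 75, 8, -12, 78, 41, 98, 63, 97, 92]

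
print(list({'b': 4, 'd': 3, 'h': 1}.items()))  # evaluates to [('b', 4), ('d', 3), ('h', 1)]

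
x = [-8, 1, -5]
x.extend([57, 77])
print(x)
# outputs [-8, 1, -5, 57, 77]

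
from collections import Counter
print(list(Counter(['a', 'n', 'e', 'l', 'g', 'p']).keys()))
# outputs ['a', 'n', 'e', 'l', 'g', 'p']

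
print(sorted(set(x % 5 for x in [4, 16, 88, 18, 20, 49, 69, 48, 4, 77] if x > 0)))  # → [0, 1, 2, 3, 4]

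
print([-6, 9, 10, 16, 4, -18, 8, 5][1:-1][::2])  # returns [9, 16, -18]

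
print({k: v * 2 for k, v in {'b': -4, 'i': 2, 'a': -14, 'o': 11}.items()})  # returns {'b': -8, 'i': 4, 'a': -28, 'o': 22}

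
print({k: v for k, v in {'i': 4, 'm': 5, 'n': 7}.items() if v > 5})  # {'n': 7}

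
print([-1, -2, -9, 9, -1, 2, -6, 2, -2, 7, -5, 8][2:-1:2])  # [-9, -1, -6, -2, -5]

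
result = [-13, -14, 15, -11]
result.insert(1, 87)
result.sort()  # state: [-14, -13, -11, 15, 87]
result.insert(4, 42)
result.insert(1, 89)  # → [-14, 89, -13, -11, 15, 42, 87]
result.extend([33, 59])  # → [-14, 89, -13, -11, 15, 42, 87, 33, 59]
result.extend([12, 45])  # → [-14, 89, -13, -11, 15, 42, 87, 33, 59, 12, 45]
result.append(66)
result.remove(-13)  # [-14, 89, -11, 15, 42, 87, 33, 59, 12, 45, 66]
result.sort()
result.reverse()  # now [89, 87, 66, 59, 45, 42, 33, 15, 12, -11, -14]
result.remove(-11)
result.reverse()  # [-14, 12, 15, 33, 42, 45, 59, 66, 87, 89]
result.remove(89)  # [-14, 12, 15, 33, 42, 45, 59, 66, 87]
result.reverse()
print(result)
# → [87, 66, 59, 45, 42, 33, 15, 12, -14]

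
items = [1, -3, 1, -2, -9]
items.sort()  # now [-9, -3, -2, 1, 1]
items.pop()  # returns 1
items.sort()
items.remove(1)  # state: [-9, -3, -2]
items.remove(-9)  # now [-3, -2]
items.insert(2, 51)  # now [-3, -2, 51]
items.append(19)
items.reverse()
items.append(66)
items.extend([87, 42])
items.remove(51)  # [19, -2, -3, 66, 87, 42]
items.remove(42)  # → [19, -2, -3, 66, 87]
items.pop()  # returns 87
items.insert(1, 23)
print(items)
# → [19, 23, -2, -3, 66]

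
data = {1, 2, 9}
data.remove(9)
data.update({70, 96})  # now {1, 2, 70, 96}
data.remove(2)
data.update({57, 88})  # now {1, 57, 70, 88, 96}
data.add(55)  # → {1, 55, 57, 70, 88, 96}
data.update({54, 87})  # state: {1, 54, 55, 57, 70, 87, 88, 96}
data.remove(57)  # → {1, 54, 55, 70, 87, 88, 96}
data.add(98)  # {1, 54, 55, 70, 87, 88, 96, 98}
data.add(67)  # {1, 54, 55, 67, 70, 87, 88, 96, 98}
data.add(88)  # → {1, 54, 55, 67, 70, 87, 88, 96, 98}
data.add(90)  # {1, 54, 55, 67, 70, 87, 88, 90, 96, 98}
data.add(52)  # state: {1, 52, 54, 55, 67, 70, 87, 88, 90, 96, 98}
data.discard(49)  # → {1, 52, 54, 55, 67, 70, 87, 88, 90, 96, 98}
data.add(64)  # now {1, 52, 54, 55, 64, 67, 70, 87, 88, 90, 96, 98}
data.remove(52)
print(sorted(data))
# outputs [1, 54, 55, 64, 67, 70, 87, 88, 90, 96, 98]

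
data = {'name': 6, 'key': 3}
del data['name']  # {'key': 3}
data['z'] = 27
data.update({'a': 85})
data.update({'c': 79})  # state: {'key': 3, 'z': 27, 'a': 85, 'c': 79}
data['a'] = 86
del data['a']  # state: {'key': 3, 'z': 27, 'c': 79}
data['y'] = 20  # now {'key': 3, 'z': 27, 'c': 79, 'y': 20}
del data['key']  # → {'z': 27, 'c': 79, 'y': 20}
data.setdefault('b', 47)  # 47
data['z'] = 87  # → {'z': 87, 'c': 79, 'y': 20, 'b': 47}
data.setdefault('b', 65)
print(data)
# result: {'z': 87, 'c': 79, 'y': 20, 'b': 47}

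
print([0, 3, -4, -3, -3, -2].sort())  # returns None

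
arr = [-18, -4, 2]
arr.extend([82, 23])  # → [-18, -4, 2, 82, 23]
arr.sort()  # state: [-18, -4, 2, 23, 82]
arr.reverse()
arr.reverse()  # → [-18, -4, 2, 23, 82]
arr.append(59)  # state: [-18, -4, 2, 23, 82, 59]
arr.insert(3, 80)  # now [-18, -4, 2, 80, 23, 82, 59]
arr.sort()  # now [-18, -4, 2, 23, 59, 80, 82]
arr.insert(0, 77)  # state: [77, -18, -4, 2, 23, 59, 80, 82]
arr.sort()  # [-18, -4, 2, 23, 59, 77, 80, 82]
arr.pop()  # 82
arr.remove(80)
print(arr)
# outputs [-18, -4, 2, 23, 59, 77]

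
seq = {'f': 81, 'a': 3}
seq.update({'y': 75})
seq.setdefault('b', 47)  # 47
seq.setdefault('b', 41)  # 47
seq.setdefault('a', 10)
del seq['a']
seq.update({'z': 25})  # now {'f': 81, 'y': 75, 'b': 47, 'z': 25}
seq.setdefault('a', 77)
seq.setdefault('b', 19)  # 47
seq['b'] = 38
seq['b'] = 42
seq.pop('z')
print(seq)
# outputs {'f': 81, 'y': 75, 'b': 42, 'a': 77}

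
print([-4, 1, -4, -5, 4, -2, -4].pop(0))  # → -4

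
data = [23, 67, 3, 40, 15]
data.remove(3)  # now [23, 67, 40, 15]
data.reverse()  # [15, 40, 67, 23]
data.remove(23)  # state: [15, 40, 67]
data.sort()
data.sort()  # [15, 40, 67]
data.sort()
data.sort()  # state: [15, 40, 67]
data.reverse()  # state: [67, 40, 15]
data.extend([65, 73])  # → [67, 40, 15, 65, 73]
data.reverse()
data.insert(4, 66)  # [73, 65, 15, 40, 66, 67]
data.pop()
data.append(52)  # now [73, 65, 15, 40, 66, 52]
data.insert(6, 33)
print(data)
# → [73, 65, 15, 40, 66, 52, 33]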